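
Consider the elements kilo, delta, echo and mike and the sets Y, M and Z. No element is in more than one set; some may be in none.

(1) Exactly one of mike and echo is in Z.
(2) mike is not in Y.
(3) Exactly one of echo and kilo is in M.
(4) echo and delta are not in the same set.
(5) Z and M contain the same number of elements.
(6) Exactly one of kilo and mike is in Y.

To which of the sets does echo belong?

echo: M

From (2): mike ∉ Y.
(6) (exactly one): kilo ∈ Y.
(3) (exactly one): echo ∈ M.
(4): delta ∉ M.
(1) (exactly one): mike ∈ Z.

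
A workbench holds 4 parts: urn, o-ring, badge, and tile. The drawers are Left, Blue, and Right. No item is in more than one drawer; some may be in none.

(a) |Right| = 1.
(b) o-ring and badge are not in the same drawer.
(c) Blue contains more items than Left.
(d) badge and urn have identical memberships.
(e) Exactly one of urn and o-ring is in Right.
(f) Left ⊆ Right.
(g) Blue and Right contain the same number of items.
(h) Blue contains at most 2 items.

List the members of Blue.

Blue = {tile}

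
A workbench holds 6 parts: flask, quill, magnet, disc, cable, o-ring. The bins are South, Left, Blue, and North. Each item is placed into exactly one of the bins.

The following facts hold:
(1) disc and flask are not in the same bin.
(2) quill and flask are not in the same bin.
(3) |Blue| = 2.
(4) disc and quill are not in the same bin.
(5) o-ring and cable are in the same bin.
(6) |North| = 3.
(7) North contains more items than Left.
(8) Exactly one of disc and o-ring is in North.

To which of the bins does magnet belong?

magnet: Blue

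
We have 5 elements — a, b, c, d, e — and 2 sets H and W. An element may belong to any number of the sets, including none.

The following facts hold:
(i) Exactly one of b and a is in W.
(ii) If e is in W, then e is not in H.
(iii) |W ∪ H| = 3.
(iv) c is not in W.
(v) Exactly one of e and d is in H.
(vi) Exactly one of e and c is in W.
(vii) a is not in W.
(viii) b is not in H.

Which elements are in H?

H = {d}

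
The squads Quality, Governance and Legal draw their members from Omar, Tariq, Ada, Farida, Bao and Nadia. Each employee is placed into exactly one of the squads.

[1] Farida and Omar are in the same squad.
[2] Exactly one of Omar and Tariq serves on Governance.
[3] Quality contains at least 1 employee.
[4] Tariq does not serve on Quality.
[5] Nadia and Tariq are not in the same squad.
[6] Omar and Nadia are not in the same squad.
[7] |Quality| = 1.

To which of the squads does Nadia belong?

Nadia: Quality

From (4): Tariq ∉ Quality.
Suppose Nadia ∉ Quality: no assignment then satisfies all the clues, so Nadia ∈ Quality.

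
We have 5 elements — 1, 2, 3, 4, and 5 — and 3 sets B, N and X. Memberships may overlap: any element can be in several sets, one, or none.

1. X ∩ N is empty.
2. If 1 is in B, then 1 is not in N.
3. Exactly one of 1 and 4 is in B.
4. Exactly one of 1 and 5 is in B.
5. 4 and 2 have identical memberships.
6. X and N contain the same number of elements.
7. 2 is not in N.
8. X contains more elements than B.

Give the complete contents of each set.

From (7): 2 ∉ N.
(5): 4 matches 2: 4 ∉ N.
Suppose 1 ∉ B: no assignment then satisfies all the clues, so 1 ∈ B.

B = {1}; N = {3, 5}; X = {2, 4}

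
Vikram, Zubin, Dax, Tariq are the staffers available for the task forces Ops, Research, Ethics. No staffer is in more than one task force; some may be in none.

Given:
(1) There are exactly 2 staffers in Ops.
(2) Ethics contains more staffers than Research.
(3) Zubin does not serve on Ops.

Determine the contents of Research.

Research = {}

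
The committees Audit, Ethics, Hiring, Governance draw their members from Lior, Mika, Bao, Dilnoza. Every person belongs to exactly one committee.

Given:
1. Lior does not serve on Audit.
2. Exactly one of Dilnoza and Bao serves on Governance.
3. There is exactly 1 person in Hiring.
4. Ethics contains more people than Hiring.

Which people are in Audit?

Audit = {}

From (1): Lior ∉ Audit.
Suppose Mika ∈ Audit: no assignment then satisfies all the clues, so Mika ∉ Audit.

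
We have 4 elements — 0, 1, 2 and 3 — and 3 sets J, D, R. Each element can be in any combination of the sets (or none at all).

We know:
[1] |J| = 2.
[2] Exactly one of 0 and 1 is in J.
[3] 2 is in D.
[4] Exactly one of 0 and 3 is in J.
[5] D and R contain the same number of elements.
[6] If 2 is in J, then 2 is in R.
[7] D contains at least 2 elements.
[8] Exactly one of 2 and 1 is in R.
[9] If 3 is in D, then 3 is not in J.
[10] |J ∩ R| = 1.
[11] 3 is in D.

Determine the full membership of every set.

J = {0, 2}; D = {2, 3}; R = {2, 3}

From (3): 2 ∈ D.
From (11): 3 ∈ D.
(9): 3 ∉ J.
(4) (exactly one): 0 ∈ J.
(2) (exactly one): 1 ∉ J.
(1): only 2 candidates remain for J, so all are in.
(6): 2 ∈ R.
(8) (exactly one): 1 ∉ R.
Suppose 0 ∈ D: no assignment then satisfies all the clues, so 0 ∉ D.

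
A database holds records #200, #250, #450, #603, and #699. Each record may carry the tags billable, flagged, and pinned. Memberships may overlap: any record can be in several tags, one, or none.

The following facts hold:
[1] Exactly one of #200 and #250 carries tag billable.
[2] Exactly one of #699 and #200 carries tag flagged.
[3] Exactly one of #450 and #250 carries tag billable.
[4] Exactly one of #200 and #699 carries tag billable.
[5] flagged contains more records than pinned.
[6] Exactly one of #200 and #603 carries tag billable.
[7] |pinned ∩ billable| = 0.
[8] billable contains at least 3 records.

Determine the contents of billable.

billable = {#250, #603, #699}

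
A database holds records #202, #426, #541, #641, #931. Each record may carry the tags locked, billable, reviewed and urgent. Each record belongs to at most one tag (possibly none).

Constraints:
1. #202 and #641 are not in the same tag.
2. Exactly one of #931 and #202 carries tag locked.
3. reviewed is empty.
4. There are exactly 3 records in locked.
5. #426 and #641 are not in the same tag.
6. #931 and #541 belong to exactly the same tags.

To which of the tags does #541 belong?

(3): reviewed already has 0, so the rest are out.
Suppose #541 ∉ locked: no assignment then satisfies all the clues, so #541 ∈ locked.

#541: locked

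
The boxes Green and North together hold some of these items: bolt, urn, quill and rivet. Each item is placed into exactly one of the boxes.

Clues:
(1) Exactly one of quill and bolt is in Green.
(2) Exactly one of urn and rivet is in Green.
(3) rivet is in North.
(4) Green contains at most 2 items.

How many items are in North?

2

From (3): rivet ∈ North.
(2) (exactly one): urn ∈ Green.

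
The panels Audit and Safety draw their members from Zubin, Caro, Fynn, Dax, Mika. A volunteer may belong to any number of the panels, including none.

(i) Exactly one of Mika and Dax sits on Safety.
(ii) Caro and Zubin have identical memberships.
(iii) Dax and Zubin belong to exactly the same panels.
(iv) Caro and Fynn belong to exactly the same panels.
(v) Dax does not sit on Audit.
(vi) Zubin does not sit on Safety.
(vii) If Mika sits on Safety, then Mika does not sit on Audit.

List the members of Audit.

Audit = {}

From (v): Dax ∉ Audit.
From (vi): Zubin ∉ Safety.
(ii): Caro matches Zubin: Caro ∉ Safety.
(iii): Zubin matches Dax: Zubin ∉ Audit.
(iii): Dax matches Zubin: Dax ∉ Safety.
(iv): Fynn matches Caro: Fynn ∉ Safety.
(i) (exactly one): Mika ∈ Safety.
(ii): Caro matches Zubin: Caro ∉ Audit.
(iv): Fynn matches Caro: Fynn ∉ Audit.
(vii): Mika ∉ Audit.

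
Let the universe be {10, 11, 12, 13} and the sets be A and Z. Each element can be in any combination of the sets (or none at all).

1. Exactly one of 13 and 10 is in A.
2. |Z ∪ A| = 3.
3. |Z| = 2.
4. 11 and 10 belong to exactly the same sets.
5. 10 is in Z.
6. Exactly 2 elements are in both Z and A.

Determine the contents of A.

A = {10, 11, 12}

From (5): 10 ∈ Z.
(4): 11 matches 10: 11 ∈ Z.
(3): Z already has 2, so the rest are out.
Suppose 10 ∉ A: no assignment then satisfies all the clues, so 10 ∈ A.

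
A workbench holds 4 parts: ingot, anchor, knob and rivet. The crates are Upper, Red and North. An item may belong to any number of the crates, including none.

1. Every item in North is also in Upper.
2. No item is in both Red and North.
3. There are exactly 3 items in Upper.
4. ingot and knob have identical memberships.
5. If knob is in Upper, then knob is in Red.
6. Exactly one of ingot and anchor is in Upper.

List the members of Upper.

Upper = {ingot, knob, rivet}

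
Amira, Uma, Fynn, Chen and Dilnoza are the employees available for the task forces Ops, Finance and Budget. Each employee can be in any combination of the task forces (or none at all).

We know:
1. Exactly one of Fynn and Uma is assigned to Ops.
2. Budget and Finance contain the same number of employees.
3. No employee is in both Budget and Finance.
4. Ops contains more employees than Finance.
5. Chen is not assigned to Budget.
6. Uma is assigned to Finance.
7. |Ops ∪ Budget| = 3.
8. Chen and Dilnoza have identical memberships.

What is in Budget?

Budget = {Fynn}

From (5): Chen ∉ Budget.
From (6): Uma ∈ Finance.
(3) (disjoint): Uma ∉ Budget.
(8): Dilnoza matches Chen: Dilnoza ∉ Budget.
Suppose Amira ∈ Budget: no assignment then satisfies all the clues, so Amira ∉ Budget.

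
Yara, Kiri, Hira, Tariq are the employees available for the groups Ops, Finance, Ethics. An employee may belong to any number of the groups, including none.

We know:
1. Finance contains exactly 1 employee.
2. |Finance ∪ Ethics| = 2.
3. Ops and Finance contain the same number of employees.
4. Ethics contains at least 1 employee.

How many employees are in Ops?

1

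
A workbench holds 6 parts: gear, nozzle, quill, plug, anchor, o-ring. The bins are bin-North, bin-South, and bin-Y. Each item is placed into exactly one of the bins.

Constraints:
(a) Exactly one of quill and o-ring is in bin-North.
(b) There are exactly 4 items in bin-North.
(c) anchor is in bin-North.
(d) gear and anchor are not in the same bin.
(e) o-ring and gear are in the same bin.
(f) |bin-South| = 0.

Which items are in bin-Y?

From (c): anchor ∈ bin-North.
(d): gear ∉ bin-North.
(e): o-ring matches gear: o-ring ∉ bin-North.
(f): bin-South already has 0, so the rest are out.
Only one bin left: gear ∈ bin-Y.
Only one bin left: o-ring ∈ bin-Y.
(a) (exactly one): quill ∈ bin-North.
(b): only 4 candidates remain for bin-North, so all are in.

bin-Y = {gear, o-ring}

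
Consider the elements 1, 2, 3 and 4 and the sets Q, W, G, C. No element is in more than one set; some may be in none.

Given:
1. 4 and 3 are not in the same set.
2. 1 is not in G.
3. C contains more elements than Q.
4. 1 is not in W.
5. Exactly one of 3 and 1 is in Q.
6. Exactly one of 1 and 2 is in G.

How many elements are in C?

2

From (2): 1 ∉ G.
From (4): 1 ∉ W.
(6) (exactly one): 2 ∈ G.
Suppose 1 ∈ Q: no assignment then satisfies all the clues, so 1 ∉ Q.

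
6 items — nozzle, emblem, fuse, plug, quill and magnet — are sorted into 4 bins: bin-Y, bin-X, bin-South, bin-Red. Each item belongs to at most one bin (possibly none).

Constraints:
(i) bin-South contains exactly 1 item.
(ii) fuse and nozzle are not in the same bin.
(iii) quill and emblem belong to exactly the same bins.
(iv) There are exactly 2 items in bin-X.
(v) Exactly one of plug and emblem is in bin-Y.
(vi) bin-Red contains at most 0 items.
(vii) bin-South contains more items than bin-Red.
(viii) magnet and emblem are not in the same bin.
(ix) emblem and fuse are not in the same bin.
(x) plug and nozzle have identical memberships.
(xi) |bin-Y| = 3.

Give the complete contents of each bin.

bin-Y = {magnet, nozzle, plug}; bin-X = {emblem, quill}; bin-South = {fuse}; bin-Red = {}

(vi): bin-Red already has 0, so the rest are out.
Suppose nozzle ∉ bin-Y: no assignment then satisfies all the clues, so nozzle ∈ bin-Y.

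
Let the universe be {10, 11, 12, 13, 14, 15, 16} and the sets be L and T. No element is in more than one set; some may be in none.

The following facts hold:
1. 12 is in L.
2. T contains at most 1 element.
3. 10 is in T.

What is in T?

T = {10}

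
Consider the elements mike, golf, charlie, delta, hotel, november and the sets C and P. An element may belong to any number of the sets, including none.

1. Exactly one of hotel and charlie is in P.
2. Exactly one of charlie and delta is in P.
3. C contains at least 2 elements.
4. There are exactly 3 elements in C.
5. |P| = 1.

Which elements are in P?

P = {charlie}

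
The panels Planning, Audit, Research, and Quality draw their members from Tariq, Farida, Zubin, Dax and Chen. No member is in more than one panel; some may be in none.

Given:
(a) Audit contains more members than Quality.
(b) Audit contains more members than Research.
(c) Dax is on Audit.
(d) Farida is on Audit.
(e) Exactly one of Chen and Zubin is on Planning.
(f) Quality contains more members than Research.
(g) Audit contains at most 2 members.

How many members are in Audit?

2

From (c): Dax ∈ Audit.
From (d): Farida ∈ Audit.
(g): Audit already has 2, so the rest are out.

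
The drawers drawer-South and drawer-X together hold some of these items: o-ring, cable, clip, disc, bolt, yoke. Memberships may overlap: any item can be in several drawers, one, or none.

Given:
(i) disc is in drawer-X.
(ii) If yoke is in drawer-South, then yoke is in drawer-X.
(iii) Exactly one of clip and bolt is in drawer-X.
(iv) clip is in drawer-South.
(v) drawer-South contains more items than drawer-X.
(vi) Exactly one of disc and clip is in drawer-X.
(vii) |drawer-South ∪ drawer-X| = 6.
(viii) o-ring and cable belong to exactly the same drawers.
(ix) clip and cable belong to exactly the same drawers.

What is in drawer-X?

From (i): disc ∈ drawer-X.
From (iv): clip ∈ drawer-South.
(vi) (exactly one): clip ∉ drawer-X.
(ix): cable matches clip: cable ∈ drawer-South.
(ix): cable matches clip: cable ∉ drawer-X.
(iii) (exactly one): bolt ∈ drawer-X.
(viii): o-ring matches cable: o-ring ∈ drawer-South.
(viii): o-ring matches cable: o-ring ∉ drawer-X.
Suppose yoke ∉ drawer-X: no assignment then satisfies all the clues, so yoke ∈ drawer-X.

drawer-X = {bolt, disc, yoke}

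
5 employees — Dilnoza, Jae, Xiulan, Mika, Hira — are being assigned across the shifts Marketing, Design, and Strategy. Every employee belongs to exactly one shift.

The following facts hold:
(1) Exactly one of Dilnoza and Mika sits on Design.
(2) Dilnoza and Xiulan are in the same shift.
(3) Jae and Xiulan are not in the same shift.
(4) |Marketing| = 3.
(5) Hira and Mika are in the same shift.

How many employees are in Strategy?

0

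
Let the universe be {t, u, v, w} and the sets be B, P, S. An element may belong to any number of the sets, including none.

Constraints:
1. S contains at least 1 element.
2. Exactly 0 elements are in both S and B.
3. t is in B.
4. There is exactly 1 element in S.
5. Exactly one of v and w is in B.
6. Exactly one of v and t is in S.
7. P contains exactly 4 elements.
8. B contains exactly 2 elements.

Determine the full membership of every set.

B = {t, w}; P = {t, u, v, w}; S = {v}

From (3): t ∈ B.
(7): only 4 candidates remain for P, so all are in.
Suppose t ∈ S: no assignment then satisfies all the clues, so t ∉ S.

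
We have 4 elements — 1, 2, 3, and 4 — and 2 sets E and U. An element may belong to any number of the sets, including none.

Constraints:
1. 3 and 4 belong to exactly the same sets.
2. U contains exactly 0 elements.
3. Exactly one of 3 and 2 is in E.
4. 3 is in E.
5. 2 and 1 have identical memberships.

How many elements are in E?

2

From (4): 3 ∈ E.
(1): 4 matches 3: 4 ∈ E.
(2): U already has 0, so the rest are out.
(3) (exactly one): 2 ∉ E.
(5): 1 matches 2: 1 ∉ E.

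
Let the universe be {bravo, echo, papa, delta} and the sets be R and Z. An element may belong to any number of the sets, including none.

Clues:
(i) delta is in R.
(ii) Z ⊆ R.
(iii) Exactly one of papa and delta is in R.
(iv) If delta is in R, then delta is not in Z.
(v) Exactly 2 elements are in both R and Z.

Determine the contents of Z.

Z = {bravo, echo}

From (i): delta ∈ R.
(iii) (exactly one): papa ∉ R.
(iv): delta ∉ Z.
(ii) contrapositive: papa ∉ Z.
Suppose bravo ∉ Z: no assignment then satisfies all the clues, so bravo ∈ Z.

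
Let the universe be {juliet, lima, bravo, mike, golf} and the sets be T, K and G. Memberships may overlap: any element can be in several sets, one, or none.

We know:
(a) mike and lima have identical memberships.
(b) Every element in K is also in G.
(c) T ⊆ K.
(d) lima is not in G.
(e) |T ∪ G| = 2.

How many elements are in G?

2

From (d): lima ∉ G.
(a): mike matches lima: mike ∉ G.
(b) contrapositive: lima ∉ K.
(b) contrapositive: mike ∉ K.
(c) contrapositive: lima ∉ T.
(c) contrapositive: mike ∉ T.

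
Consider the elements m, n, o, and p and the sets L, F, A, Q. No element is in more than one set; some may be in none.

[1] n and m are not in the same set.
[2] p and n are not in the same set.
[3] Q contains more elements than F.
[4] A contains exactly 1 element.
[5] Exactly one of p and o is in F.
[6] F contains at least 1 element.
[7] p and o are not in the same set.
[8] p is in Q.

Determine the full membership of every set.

From (8): p ∈ Q.
(2): n ∉ Q.
(5) (exactly one): o ∈ F.
Suppose m ∈ L: no assignment then satisfies all the clues, so m ∉ L.

L = {}; F = {o}; A = {n}; Q = {m, p}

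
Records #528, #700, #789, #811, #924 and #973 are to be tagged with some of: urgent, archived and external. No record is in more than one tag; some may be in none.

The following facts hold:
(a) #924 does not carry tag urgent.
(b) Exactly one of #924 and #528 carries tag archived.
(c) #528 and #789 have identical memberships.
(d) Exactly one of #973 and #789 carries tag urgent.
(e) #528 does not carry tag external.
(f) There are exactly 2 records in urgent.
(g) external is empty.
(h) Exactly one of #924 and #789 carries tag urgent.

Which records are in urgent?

From (a): #924 ∉ urgent.
From (e): #528 ∉ external.
(c): #789 matches #528: #789 ∉ external.
(g): external already has 0, so the rest are out.
(h) (exactly one): #789 ∈ urgent.
(c): #528 matches #789: #528 ∈ urgent.
(d) (exactly one): #973 ∉ urgent.
(f): urgent already has 2, so the rest are out.
(b) (exactly one): #924 ∈ archived.

urgent = {#528, #789}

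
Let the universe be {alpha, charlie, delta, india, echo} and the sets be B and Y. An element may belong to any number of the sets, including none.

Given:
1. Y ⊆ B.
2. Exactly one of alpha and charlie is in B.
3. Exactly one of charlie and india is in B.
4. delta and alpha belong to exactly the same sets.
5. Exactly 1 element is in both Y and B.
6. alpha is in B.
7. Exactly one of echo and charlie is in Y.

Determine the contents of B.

B = {alpha, delta, echo, india}

From (6): alpha ∈ B.
(2) (exactly one): charlie ∉ B.
(3) (exactly one): india ∈ B.
(4): delta matches alpha: delta ∈ B.
(1) contrapositive: charlie ∉ Y.
(7) (exactly one): echo ∈ Y.
(1) with echo ∈ Y: echo ∈ B.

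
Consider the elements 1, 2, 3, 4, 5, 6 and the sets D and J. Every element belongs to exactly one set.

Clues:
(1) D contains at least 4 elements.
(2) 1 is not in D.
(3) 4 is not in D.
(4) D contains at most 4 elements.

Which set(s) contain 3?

3: D

From (2): 1 ∉ D.
From (3): 4 ∉ D.
(1): only 4 candidates remain for D, so all are in.
Only one set left: 1 ∈ J.
Only one set left: 4 ∈ J.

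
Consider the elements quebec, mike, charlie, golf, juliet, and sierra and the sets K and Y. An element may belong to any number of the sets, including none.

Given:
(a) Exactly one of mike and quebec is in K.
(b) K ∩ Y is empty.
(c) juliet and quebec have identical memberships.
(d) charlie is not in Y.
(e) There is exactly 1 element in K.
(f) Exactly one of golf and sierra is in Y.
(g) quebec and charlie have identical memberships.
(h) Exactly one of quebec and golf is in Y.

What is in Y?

Y = {golf}

From (d): charlie ∉ Y.
(g): quebec matches charlie: quebec ∉ Y.
(h) (exactly one): golf ∈ Y.
(b) (disjoint): golf ∉ K.
(c): juliet matches quebec: juliet ∉ Y.
(f) (exactly one): sierra ∉ Y.
Suppose mike ∈ Y: no assignment then satisfies all the clues, so mike ∉ Y.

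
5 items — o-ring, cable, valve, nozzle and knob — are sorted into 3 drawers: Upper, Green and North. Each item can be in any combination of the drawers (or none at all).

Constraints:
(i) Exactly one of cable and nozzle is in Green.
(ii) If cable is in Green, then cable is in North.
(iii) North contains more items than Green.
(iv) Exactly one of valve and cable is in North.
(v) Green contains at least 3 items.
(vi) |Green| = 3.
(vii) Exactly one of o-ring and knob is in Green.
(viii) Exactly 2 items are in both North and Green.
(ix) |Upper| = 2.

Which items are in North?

North = {cable, knob, nozzle, o-ring}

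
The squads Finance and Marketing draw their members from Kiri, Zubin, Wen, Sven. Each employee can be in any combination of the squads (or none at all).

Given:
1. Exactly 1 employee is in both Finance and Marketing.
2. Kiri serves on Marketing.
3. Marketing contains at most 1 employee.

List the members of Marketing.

Marketing = {Kiri}

From (2): Kiri ∈ Marketing.
(3): Marketing already has 1, so the rest are out.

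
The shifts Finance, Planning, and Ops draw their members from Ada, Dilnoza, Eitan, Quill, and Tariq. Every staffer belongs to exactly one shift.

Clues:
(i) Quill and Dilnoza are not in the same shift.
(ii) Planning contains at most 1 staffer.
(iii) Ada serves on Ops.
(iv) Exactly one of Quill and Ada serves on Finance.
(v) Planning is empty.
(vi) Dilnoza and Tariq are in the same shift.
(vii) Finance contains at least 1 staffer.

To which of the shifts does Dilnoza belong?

From (iii): Ada ∈ Ops.
(iv) (exactly one): Quill ∈ Finance.
(v): Planning already has 0, so the rest are out.
(i): Dilnoza ∉ Finance.
(vi): Tariq matches Dilnoza: Tariq ∉ Finance.
Only one shift left: Dilnoza ∈ Ops.
Only one shift left: Tariq ∈ Ops.

Dilnoza: Ops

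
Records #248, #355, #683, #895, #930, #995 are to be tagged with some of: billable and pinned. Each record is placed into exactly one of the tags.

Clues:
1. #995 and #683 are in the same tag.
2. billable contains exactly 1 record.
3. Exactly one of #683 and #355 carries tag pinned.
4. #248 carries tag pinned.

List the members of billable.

billable = {#355}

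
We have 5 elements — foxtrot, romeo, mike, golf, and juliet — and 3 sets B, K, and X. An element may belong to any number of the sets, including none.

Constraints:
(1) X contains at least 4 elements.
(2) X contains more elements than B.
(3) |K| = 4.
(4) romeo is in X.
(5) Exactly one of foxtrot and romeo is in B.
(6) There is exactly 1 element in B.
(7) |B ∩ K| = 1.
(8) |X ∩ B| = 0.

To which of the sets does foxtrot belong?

foxtrot: B, K

From (4): romeo ∈ X.
Suppose foxtrot ∉ B: no assignment then satisfies all the clues, so foxtrot ∈ B.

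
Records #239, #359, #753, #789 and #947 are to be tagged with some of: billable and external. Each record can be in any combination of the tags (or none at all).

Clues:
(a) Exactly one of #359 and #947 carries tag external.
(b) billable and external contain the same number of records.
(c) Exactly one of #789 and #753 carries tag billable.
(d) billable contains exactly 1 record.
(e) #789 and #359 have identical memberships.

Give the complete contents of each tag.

billable = {#753}; external = {#947}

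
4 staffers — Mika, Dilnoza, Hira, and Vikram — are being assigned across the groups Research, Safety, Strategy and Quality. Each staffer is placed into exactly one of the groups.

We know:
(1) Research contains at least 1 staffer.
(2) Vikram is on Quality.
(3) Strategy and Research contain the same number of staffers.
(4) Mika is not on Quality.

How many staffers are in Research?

1

From (2): Vikram ∈ Quality.
From (4): Mika ∉ Quality.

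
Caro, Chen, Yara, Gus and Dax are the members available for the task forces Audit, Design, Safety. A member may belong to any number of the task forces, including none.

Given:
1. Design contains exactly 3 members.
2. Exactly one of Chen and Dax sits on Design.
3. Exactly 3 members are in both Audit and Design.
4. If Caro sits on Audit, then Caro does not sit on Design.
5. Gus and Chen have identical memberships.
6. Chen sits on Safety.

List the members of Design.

Design = {Chen, Gus, Yara}

From (6): Chen ∈ Safety.
(5): Gus matches Chen: Gus ∈ Safety.
Suppose Caro ∈ Design: no assignment then satisfies all the clues, so Caro ∉ Design.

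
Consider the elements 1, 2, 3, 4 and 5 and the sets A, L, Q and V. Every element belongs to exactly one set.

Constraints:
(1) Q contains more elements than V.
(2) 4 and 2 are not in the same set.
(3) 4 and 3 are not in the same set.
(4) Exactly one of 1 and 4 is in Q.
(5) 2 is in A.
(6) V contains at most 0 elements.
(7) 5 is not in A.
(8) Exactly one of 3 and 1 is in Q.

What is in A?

A = {2, 3}

From (5): 2 ∈ A.
From (7): 5 ∉ A.
(2): 4 ∉ A.
(6): V already has 0, so the rest are out.
Suppose 1 ∈ A: no assignment then satisfies all the clues, so 1 ∉ A.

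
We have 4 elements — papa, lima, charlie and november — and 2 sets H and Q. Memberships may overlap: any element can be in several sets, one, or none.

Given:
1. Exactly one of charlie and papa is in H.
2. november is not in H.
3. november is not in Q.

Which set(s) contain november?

november: none

From (2): november ∉ H.
From (3): november ∉ Q.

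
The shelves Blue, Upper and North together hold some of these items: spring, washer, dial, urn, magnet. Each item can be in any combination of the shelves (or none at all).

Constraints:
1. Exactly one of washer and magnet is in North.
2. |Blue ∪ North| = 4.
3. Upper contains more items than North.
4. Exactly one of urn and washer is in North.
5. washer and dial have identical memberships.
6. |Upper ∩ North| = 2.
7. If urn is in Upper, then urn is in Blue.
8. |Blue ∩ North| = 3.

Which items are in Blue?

Blue = {dial, spring, urn, washer}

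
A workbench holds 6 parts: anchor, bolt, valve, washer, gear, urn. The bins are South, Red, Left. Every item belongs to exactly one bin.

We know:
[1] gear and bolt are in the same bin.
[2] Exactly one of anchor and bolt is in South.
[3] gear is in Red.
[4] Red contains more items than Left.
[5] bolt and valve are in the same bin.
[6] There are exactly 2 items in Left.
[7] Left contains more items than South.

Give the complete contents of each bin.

From (3): gear ∈ Red.
(1): bolt matches gear: bolt ∉ South.
(1): bolt matches gear: bolt ∈ Red.
(2) (exactly one): anchor ∈ South.
(5): valve matches bolt: valve ∉ South.
(5): valve matches bolt: valve ∈ Red.
(6): only 2 candidates remain for Left, so all are in.

South = {anchor}; Red = {bolt, gear, valve}; Left = {urn, washer}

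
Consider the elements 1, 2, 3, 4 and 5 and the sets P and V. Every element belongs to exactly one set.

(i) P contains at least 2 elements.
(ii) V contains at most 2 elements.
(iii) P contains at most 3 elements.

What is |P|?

3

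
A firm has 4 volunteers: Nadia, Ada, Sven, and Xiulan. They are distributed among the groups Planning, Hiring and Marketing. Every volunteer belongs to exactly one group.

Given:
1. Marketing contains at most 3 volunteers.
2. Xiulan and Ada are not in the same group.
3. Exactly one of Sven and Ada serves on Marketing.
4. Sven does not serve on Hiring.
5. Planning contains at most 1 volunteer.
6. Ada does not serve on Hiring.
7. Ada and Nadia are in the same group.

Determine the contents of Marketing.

Marketing = {Ada, Nadia}

From (4): Sven ∉ Hiring.
From (6): Ada ∉ Hiring.
(7): Nadia matches Ada: Nadia ∉ Hiring.
Suppose Nadia ∉ Marketing: no assignment then satisfies all the clues, so Nadia ∈ Marketing.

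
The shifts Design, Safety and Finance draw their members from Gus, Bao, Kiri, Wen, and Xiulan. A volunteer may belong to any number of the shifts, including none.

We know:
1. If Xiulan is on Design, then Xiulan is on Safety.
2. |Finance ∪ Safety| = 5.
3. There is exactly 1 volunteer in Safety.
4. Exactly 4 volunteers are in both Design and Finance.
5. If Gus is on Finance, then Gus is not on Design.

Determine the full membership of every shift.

Design = {Bao, Kiri, Wen, Xiulan}; Safety = {Xiulan}; Finance = {Bao, Gus, Kiri, Wen, Xiulan}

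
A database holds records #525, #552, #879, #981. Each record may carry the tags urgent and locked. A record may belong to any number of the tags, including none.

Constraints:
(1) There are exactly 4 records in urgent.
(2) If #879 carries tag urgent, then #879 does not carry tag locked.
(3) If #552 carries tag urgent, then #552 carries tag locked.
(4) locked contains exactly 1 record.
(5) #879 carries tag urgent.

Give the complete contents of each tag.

urgent = {#525, #552, #879, #981}; locked = {#552}

From (5): #879 ∈ urgent.
(1): only 4 candidates remain for urgent, so all are in.
(2): #879 ∉ locked.
(3): #552 ∈ locked.
(4): locked already has 1, so the rest are out.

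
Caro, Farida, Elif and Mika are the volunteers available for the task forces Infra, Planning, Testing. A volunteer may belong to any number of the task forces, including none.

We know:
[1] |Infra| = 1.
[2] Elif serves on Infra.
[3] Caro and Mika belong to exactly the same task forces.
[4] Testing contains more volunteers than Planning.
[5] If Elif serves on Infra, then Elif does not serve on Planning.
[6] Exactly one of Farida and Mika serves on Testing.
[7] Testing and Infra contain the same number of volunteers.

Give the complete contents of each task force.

Infra = {Elif}; Planning = {}; Testing = {Farida}

From (2): Elif ∈ Infra.
(1): Infra already has 1, so the rest are out.
(5): Elif ∉ Planning.
Suppose Caro ∈ Planning: no assignment then satisfies all the clues, so Caro ∉ Planning.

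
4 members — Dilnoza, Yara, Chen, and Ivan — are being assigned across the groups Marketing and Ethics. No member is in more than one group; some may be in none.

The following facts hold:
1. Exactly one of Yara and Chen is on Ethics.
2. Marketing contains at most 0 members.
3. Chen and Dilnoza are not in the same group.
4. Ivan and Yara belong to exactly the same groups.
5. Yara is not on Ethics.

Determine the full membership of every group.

Marketing = {}; Ethics = {Chen}

From (5): Yara ∉ Ethics.
(1) (exactly one): Chen ∈ Ethics.
(2): Marketing already has 0, so the rest are out.
(3): Dilnoza ∉ Ethics.
(4): Ivan matches Yara: Ivan ∉ Ethics.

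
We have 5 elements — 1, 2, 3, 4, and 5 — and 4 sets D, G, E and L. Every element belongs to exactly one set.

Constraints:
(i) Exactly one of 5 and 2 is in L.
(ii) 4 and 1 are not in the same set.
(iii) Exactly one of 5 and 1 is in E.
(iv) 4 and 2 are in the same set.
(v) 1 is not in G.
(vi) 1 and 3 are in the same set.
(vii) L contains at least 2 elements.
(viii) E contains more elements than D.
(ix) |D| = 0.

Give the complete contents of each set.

D = {}; G = {5}; E = {1, 3}; L = {2, 4}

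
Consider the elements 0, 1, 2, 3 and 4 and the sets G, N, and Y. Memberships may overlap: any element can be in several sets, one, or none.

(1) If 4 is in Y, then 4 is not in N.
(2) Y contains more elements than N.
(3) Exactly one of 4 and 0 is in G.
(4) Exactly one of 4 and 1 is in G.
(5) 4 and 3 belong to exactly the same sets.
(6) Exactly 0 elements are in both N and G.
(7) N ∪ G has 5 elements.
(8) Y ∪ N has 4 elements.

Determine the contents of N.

N = {0, 1}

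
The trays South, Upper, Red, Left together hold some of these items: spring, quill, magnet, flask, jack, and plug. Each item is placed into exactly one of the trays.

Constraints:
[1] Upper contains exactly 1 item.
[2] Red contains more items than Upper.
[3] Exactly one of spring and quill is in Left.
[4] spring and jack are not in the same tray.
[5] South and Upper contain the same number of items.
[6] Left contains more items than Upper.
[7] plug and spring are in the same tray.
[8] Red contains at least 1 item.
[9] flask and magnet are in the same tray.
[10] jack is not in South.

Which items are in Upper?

Upper = {jack}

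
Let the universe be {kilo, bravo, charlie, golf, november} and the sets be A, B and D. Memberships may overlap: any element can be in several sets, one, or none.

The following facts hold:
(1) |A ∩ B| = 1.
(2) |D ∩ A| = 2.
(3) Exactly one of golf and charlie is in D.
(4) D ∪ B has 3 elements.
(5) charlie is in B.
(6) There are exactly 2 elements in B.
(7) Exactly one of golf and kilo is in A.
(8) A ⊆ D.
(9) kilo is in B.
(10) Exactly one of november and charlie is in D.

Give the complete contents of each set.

A = {bravo, kilo}; B = {charlie, kilo}; D = {bravo, charlie, kilo}

From (5): charlie ∈ B.
From (9): kilo ∈ B.
(6): B already has 2, so the rest are out.
Suppose kilo ∉ A: no assignment then satisfies all the clues, so kilo ∈ A.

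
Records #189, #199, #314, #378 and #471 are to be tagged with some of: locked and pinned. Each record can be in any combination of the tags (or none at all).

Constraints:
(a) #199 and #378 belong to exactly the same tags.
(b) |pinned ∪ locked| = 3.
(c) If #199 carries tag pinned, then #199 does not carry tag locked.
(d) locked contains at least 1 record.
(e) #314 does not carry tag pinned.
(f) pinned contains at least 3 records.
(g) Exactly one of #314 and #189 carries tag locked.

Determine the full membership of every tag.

locked = {#189}; pinned = {#189, #199, #378}

From (e): #314 ∉ pinned.
Suppose #189 ∉ locked: no assignment then satisfies all the clues, so #189 ∈ locked.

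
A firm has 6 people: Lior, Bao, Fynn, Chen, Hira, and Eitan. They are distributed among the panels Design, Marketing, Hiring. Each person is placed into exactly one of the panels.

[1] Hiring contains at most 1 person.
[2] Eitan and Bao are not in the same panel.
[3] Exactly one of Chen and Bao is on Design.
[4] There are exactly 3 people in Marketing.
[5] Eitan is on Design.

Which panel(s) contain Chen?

From (5): Eitan ∈ Design.
(2): Bao ∉ Design.
(3) (exactly one): Chen ∈ Design.

Chen: Design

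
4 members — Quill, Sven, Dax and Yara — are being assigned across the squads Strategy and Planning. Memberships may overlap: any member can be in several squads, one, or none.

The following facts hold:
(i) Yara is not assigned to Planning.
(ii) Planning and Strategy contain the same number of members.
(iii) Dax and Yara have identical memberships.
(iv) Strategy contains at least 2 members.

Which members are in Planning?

Planning = {Quill, Sven}

From (i): Yara ∉ Planning.
(iii): Dax matches Yara: Dax ∉ Planning.
Suppose Quill ∉ Planning: no assignment then satisfies all the clues, so Quill ∈ Planning.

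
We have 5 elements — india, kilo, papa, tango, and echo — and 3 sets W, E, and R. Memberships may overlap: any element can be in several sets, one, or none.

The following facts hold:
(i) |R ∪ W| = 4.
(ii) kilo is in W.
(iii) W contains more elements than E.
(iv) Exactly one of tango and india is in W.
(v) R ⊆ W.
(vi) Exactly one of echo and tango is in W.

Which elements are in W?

From (ii): kilo ∈ W.
Suppose india ∉ W: no assignment then satisfies all the clues, so india ∈ W.

W = {echo, india, kilo, papa}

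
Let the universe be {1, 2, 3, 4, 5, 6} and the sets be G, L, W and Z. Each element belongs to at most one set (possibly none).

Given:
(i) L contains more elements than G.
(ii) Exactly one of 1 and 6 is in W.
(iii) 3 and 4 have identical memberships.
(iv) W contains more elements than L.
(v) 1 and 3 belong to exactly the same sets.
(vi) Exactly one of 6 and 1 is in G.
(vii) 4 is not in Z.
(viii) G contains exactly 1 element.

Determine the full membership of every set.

G = {6}; L = {2, 5}; W = {1, 3, 4}; Z = {}

From (vii): 4 ∉ Z.
(iii): 3 matches 4: 3 ∉ Z.
(v): 1 matches 3: 1 ∉ Z.
Suppose 1 ∈ G: no assignment then satisfies all the clues, so 1 ∉ G.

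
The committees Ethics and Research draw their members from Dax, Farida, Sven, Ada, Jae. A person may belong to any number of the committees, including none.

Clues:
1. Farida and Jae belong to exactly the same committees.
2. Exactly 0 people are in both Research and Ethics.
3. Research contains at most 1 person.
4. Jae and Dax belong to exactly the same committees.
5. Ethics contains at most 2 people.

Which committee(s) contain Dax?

Dax: none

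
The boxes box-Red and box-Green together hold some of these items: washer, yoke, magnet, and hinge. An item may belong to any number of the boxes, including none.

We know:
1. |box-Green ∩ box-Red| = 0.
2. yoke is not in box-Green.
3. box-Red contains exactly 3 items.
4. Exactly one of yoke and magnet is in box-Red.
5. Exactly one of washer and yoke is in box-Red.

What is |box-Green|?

0

From (2): yoke ∉ box-Green.
Suppose washer ∉ box-Red: no assignment then satisfies all the clues, so washer ∈ box-Red.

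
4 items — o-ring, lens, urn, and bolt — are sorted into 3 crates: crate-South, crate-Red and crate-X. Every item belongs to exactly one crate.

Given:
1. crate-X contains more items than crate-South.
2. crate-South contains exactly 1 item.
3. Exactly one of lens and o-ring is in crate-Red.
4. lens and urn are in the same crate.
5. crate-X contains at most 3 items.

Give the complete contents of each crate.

crate-South = {bolt}; crate-Red = {o-ring}; crate-X = {lens, urn}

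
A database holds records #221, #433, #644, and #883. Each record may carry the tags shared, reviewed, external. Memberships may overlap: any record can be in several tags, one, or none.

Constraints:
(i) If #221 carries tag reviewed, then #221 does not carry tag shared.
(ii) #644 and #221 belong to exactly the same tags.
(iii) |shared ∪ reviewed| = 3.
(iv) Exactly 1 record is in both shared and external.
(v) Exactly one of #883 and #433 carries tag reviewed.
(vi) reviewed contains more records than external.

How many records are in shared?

1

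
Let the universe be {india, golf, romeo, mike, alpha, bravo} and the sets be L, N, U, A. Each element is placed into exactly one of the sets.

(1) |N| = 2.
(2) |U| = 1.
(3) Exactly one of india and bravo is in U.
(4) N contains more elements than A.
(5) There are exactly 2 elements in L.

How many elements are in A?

1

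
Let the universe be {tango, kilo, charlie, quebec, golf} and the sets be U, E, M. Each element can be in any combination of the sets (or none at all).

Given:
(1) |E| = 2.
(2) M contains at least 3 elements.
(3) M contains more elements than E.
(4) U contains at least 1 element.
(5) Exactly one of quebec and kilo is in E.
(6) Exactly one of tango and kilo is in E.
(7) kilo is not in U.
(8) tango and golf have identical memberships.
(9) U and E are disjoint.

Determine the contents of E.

E = {charlie, kilo}

From (7): kilo ∉ U.
Suppose tango ∈ E: no assignment then satisfies all the clues, so tango ∉ E.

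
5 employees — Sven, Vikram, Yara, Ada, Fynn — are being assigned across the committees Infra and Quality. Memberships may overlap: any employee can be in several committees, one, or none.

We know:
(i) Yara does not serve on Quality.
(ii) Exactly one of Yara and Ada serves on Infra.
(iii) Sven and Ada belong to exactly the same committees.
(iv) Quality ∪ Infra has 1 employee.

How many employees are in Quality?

0

From (i): Yara ∉ Quality.
Suppose Sven ∈ Infra: no assignment then satisfies all the clues, so Sven ∉ Infra.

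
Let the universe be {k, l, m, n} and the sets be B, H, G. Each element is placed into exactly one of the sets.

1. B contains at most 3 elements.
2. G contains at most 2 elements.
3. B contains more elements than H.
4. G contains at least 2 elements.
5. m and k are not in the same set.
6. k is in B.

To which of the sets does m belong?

m: G

From (6): k ∈ B.
(5): m ∉ B.
Suppose m ∈ H: no assignment then satisfies all the clues, so m ∉ H.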